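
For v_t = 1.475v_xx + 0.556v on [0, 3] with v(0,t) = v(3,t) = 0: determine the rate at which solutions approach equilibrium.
Eigenvalues: λₙ = 1.475n²π²/3² - 0.556.
First three modes:
  n=1: λ₁ = 1.475π²/3² - 0.556 ≈ 1.062
  n=2: λ₂ = 5.9π²/3² - 0.556 ≈ 5.914
  n=3: λ₃ = 13.275π²/3² - 0.556 ≈ 14.002
Since 1.475π²/3² ≈ 1.618 > 0.556, all λₙ > 0.
The n=1 mode decays slowest → dominates as t → ∞.
Asymptotic: v ~ c₁ sin(πx/3) e^{-λ₁t} with decay rate λ₁ ≈ 1.062.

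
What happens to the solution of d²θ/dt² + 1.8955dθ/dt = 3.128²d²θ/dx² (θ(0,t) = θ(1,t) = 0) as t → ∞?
θ → 0. Damping (γ=1.8955) dissipates energy; oscillations decay exponentially.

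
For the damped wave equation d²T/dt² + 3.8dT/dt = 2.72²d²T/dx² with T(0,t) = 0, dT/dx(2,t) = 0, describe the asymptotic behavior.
T → 0. Damping (γ=3.8) dissipates energy; oscillations decay exponentially.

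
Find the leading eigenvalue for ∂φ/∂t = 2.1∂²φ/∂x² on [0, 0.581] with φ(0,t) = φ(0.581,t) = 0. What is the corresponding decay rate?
Eigenvalues: λₙ = 2.1n²π²/0.581².
First three modes:
  n=1: λ₁ = 2.1π²/0.581² ≈ 61.4
  n=2: λ₂ = 8.4π²/0.581² ≈ 245.599 (4× faster decay)
  n=3: λ₃ = 18.9π²/0.581² ≈ 552.598 (9× faster decay)
As t → ∞, higher modes decay exponentially faster. The n=1 mode dominates: φ ~ c₁ sin(πx/0.581) e^{-λ₁t}.
Decay rate: λ₁ = 2.1π²/0.581² ≈ 61.4.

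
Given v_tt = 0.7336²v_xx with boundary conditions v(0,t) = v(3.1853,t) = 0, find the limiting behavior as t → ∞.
v oscillates (no decay). Energy is conserved; the solution oscillates indefinitely as standing waves.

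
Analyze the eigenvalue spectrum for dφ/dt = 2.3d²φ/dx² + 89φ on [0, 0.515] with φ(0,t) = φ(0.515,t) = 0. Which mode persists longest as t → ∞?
Eigenvalues: λₙ = 2.3n²π²/0.515² - 89.
First three modes:
  n=1: λ₁ = 2.3π²/0.515² - 89 ≈ -3.412
  n=2: λ₂ = 9.2π²/0.515² - 89 ≈ 253.352
  n=3: λ₃ = 20.7π²/0.515² - 89 ≈ 681.292
Since 2.3π²/0.515² ≈ 85.588 < 89, λ₁ < 0.
The n=1 mode grows fastest (−λₙ is largest for n=1) → dominates.
Asymptotic: φ ~ c₁ sin(πx/0.515) e^{3.412t} (exponential growth at rate −λ₁ ≈ 3.412).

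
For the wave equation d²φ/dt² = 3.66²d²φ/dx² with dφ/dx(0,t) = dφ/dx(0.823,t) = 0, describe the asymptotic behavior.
φ oscillates about a mean that drifts linearly in t (generically unbounded; no decay). There is no damping, so the nonconstant modes persist as standing waves (energy conserved, no decay). But with Neumann conditions at both ends the constant mode has eigenvalue 0: the spatial mean M(t) of φ satisfies M'' = 0, so M(t) = M(0) + M'(0)·t. Unless the initial velocity has zero mean (∫φ_t(x,0)dx = 0), the solution grows linearly in t (unbounded, though not exponentially); if it does have zero mean, the solution stays bounded and simply oscillates.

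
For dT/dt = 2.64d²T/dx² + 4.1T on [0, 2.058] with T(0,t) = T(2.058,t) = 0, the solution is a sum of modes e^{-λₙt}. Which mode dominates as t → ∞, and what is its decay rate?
Eigenvalues: λₙ = 2.64n²π²/2.058² - 4.1.
First three modes:
  n=1: λ₁ = 2.64π²/2.058² - 4.1 ≈ 2.052
  n=2: λ₂ = 10.56π²/2.058² - 4.1 ≈ 20.508
  n=3: λ₃ = 23.76π²/2.058² - 4.1 ≈ 51.268
Since 2.64π²/2.058² ≈ 6.152 > 4.1, all λₙ > 0.
The n=1 mode decays slowest → dominates as t → ∞.
Asymptotic: T ~ c₁ sin(πx/2.058) e^{-λ₁t} with decay rate λ₁ ≈ 2.052.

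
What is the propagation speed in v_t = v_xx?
Infinite. The heat equation is parabolic, not hyperbolic, so disturbances propagate instantly.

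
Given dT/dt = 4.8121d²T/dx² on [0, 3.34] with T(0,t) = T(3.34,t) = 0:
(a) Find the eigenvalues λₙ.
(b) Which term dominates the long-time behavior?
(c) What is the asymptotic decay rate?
Eigenvalues: λₙ = 4.8121n²π²/3.34².
First three modes:
  n=1: λ₁ = 4.8121π²/3.34² ≈ 4.257
  n=2: λ₂ = 19.2484π²/3.34² ≈ 17.029 (4× faster decay)
  n=3: λ₃ = 43.3089π²/3.34² ≈ 38.316 (9× faster decay)
As t → ∞, higher modes decay exponentially faster. The n=1 mode dominates: T ~ c₁ sin(πx/3.34) e^{-λ₁t}.
Decay rate: λ₁ = 4.8121π²/3.34² ≈ 4.257.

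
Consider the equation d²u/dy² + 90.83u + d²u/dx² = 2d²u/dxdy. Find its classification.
Rewriting in standard form: d²u/dx² - 2d²u/dxdy + d²u/dy² + 90.83u = 0. Parabolic. (A = 1, B = -2, C = 1 gives B² - 4AC = 0.)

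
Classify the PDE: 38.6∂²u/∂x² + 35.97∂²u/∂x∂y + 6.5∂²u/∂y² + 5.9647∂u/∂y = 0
A = 38.6, B = 35.97, C = 6.5. Discriminant B² - 4AC = 290.2409. Since 290.2409 > 0, hyperbolic.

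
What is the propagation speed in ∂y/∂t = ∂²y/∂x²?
Infinite. The heat equation is parabolic, not hyperbolic, so disturbances propagate instantly.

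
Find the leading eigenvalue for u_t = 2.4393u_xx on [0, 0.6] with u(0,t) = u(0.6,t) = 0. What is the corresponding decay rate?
Eigenvalues: λₙ = 2.4393n²π²/0.6².
First three modes:
  n=1: λ₁ = 2.4393π²/0.6² ≈ 66.875
  n=2: λ₂ = 9.7572π²/0.6² ≈ 267.499 (4× faster decay)
  n=3: λ₃ = 21.9537π²/0.6² ≈ 601.873 (9× faster decay)
As t → ∞, higher modes decay exponentially faster. The n=1 mode dominates: u ~ c₁ sin(πx/0.6) e^{-λ₁t}.
Decay rate: λ₁ = 2.4393π²/0.6² ≈ 66.875.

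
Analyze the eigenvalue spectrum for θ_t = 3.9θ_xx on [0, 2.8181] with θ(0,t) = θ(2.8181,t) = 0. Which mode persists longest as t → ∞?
Eigenvalues: λₙ = 3.9n²π²/2.8181².
First three modes:
  n=1: λ₁ = 3.9π²/2.8181² ≈ 4.847
  n=2: λ₂ = 15.6π²/2.8181² ≈ 19.387 (4× faster decay)
  n=3: λ₃ = 35.1π²/2.8181² ≈ 43.621 (9× faster decay)
As t → ∞, higher modes decay exponentially faster. The n=1 mode dominates: θ ~ c₁ sin(πx/2.8181) e^{-λ₁t}.
Decay rate: λ₁ = 3.9π²/2.8181² ≈ 4.847.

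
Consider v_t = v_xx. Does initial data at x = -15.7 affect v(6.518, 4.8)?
Yes, for any finite x. The heat equation has infinite propagation speed, so all initial data affects all points at any t > 0.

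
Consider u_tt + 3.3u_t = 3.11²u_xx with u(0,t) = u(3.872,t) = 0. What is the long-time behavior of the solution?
As t → ∞, u → 0. Damping (γ=3.3) dissipates energy; oscillations decay exponentially.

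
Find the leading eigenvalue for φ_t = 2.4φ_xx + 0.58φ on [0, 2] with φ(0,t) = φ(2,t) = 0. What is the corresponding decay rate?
Eigenvalues: λₙ = 2.4n²π²/2² - 0.58.
First three modes:
  n=1: λ₁ = 2.4π²/2² - 0.58 ≈ 5.342
  n=2: λ₂ = 9.6π²/2² - 0.58 ≈ 23.107
  n=3: λ₃ = 21.6π²/2² - 0.58 ≈ 52.716
Since 2.4π²/2² ≈ 5.922 > 0.58, all λₙ > 0.
The n=1 mode decays slowest → dominates as t → ∞.
Asymptotic: φ ~ c₁ sin(πx/2) e^{-λ₁t} with decay rate λ₁ ≈ 5.342.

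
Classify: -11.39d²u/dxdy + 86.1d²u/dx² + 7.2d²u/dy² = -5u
Rewriting in standard form: 86.1d²u/dx² - 11.39d²u/dxdy + 7.2d²u/dy² + 5u = 0. Elliptic (discriminant = -2349.9479).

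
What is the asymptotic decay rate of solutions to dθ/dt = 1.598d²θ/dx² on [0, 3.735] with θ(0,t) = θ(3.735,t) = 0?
Eigenvalues: λₙ = 1.598n²π²/3.735².
First three modes:
  n=1: λ₁ = 1.598π²/3.735² ≈ 1.131
  n=2: λ₂ = 6.392π²/3.735² ≈ 4.522 (4× faster decay)
  n=3: λ₃ = 14.382π²/3.735² ≈ 10.175 (9× faster decay)
As t → ∞, higher modes decay exponentially faster. The n=1 mode dominates: θ ~ c₁ sin(πx/3.735) e^{-λ₁t}.
Decay rate: λ₁ = 1.598π²/3.735² ≈ 1.131.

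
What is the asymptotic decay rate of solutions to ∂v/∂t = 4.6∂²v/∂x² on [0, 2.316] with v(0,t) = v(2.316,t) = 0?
Eigenvalues: λₙ = 4.6n²π²/2.316².
First three modes:
  n=1: λ₁ = 4.6π²/2.316² ≈ 8.464
  n=2: λ₂ = 18.4π²/2.316² ≈ 33.856 (4× faster decay)
  n=3: λ₃ = 41.4π²/2.316² ≈ 76.177 (9× faster decay)
As t → ∞, higher modes decay exponentially faster. The n=1 mode dominates: v ~ c₁ sin(πx/2.316) e^{-λ₁t}.
Decay rate: λ₁ = 4.6π²/2.316² ≈ 8.464.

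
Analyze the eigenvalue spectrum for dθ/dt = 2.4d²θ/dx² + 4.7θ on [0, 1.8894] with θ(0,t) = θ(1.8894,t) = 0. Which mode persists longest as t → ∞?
Eigenvalues: λₙ = 2.4n²π²/1.8894² - 4.7.
First three modes:
  n=1: λ₁ = 2.4π²/1.8894² - 4.7 ≈ 1.935
  n=2: λ₂ = 9.6π²/1.8894² - 4.7 ≈ 21.841
  n=3: λ₃ = 21.6π²/1.8894² - 4.7 ≈ 55.018
Since 2.4π²/1.8894² ≈ 6.635 > 4.7, all λₙ > 0.
The n=1 mode decays slowest → dominates as t → ∞.
Asymptotic: θ ~ c₁ sin(πx/1.8894) e^{-λ₁t} with decay rate λ₁ ≈ 1.935.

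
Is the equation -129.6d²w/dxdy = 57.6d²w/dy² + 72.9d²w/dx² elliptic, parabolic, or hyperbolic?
Rewriting in standard form: -72.9d²w/dx² - 129.6d²w/dxdy - 57.6d²w/dy² = 0. Computing B² - 4AC with A = -72.9, B = -129.6, C = -57.6: discriminant = 0 (zero). Answer: parabolic.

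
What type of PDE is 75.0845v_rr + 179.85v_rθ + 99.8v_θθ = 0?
With A = 75.0845, B = 179.85, C = 99.8, the discriminant is 2372.2901. This is a hyperbolic PDE.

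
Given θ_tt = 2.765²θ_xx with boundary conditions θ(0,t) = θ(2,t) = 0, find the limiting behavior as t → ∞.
θ oscillates (no decay). Energy is conserved; the solution oscillates indefinitely as standing waves.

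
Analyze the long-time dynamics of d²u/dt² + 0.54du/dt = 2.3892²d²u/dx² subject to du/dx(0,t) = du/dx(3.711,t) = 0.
Long-time behavior: u → constant (steady state). Damping (γ=0.54) dissipates the nonconstant modes; with Neumann BCs the spatial average obeys M''+γM'=0 and tends to a finite limit.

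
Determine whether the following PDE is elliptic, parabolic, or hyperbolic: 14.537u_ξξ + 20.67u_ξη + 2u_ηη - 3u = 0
Coefficients: A = 14.537, B = 20.67, C = 2. B² - 4AC = 310.9529, which is positive, so the equation is hyperbolic.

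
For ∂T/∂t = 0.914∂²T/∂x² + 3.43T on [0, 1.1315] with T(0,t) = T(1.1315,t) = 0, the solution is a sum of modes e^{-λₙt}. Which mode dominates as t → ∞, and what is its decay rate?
Eigenvalues: λₙ = 0.914n²π²/1.1315² - 3.43.
First three modes:
  n=1: λ₁ = 0.914π²/1.1315² - 3.43 ≈ 3.616
  n=2: λ₂ = 3.656π²/1.1315² - 3.43 ≈ 24.754
  n=3: λ₃ = 8.226π²/1.1315² - 3.43 ≈ 59.983
Since 0.914π²/1.1315² ≈ 7.046 > 3.43, all λₙ > 0.
The n=1 mode decays slowest → dominates as t → ∞.
Asymptotic: T ~ c₁ sin(πx/1.1315) e^{-λ₁t} with decay rate λ₁ ≈ 3.616.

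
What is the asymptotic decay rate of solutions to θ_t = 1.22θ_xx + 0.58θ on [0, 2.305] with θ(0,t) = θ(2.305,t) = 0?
Eigenvalues: λₙ = 1.22n²π²/2.305² - 0.58.
First three modes:
  n=1: λ₁ = 1.22π²/2.305² - 0.58 ≈ 1.686
  n=2: λ₂ = 4.88π²/2.305² - 0.58 ≈ 8.485
  n=3: λ₃ = 10.98π²/2.305² - 0.58 ≈ 19.817
Since 1.22π²/2.305² ≈ 2.266 > 0.58, all λₙ > 0.
The n=1 mode decays slowest → dominates as t → ∞.
Asymptotic: θ ~ c₁ sin(πx/2.305) e^{-λ₁t} with decay rate λ₁ ≈ 1.686.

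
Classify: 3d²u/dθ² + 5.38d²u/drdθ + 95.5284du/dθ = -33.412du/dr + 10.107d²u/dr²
Rewriting in standard form: -10.107d²u/dr² + 5.38d²u/drdθ + 3d²u/dθ² + 33.412du/dr + 95.5284du/dθ = 0. Hyperbolic (discriminant = 150.2284).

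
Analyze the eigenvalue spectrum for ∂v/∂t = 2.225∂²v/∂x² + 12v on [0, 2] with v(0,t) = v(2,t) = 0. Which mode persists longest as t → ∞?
Eigenvalues: λₙ = 2.225n²π²/2² - 12.
First three modes:
  n=1: λ₁ = 2.225π²/2² - 12 ≈ -6.51
  n=2: λ₂ = 8.9π²/2² - 12 ≈ 9.96
  n=3: λ₃ = 20.025π²/2² - 12 ≈ 37.41
Since 2.225π²/2² ≈ 5.49 < 12, λ₁ < 0.
The n=1 mode grows fastest (−λₙ is largest for n=1) → dominates.
Asymptotic: v ~ c₁ sin(πx/2) e^{6.51t} (exponential growth at rate −λ₁ ≈ 6.51).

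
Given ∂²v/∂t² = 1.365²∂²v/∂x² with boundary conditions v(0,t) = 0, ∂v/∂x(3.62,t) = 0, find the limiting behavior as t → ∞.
v oscillates (no decay). Energy is conserved; the solution oscillates indefinitely as standing waves.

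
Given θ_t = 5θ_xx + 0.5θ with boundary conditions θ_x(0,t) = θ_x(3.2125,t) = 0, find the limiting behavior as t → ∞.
θ grows unboundedly. With Neumann BCs the constant mode has diffusion eigenvalue 0, so any r > 0 makes it grow like e^(0.5t); solution grows exponentially.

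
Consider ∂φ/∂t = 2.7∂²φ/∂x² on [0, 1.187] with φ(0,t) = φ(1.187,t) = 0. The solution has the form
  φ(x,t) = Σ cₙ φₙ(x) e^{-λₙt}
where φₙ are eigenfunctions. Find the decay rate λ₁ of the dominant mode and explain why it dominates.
Eigenvalues: λₙ = 2.7n²π²/1.187².
First three modes:
  n=1: λ₁ = 2.7π²/1.187² ≈ 18.913
  n=2: λ₂ = 10.8π²/1.187² ≈ 75.652 (4× faster decay)
  n=3: λ₃ = 24.3π²/1.187² ≈ 170.218 (9× faster decay)
As t → ∞, higher modes decay exponentially faster. The n=1 mode dominates: φ ~ c₁ sin(πx/1.187) e^{-λ₁t}.
Decay rate: λ₁ = 2.7π²/1.187² ≈ 18.913.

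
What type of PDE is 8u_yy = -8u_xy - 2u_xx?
Rewriting in standard form: 2u_xx + 8u_xy + 8u_yy = 0. With A = 2, B = 8, C = 8, the discriminant is 0. This is a parabolic PDE.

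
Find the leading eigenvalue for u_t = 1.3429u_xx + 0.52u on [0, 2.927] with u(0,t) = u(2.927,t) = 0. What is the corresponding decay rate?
Eigenvalues: λₙ = 1.3429n²π²/2.927² - 0.52.
First three modes:
  n=1: λ₁ = 1.3429π²/2.927² - 0.52 ≈ 1.027
  n=2: λ₂ = 5.3716π²/2.927² - 0.52 ≈ 5.668
  n=3: λ₃ = 12.0861π²/2.927² - 0.52 ≈ 13.403
Since 1.3429π²/2.927² ≈ 1.547 > 0.52, all λₙ > 0.
The n=1 mode decays slowest → dominates as t → ∞.
Asymptotic: u ~ c₁ sin(πx/2.927) e^{-λ₁t} with decay rate λ₁ ≈ 1.027.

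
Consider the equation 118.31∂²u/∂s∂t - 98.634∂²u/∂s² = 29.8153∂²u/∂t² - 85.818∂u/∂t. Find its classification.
Rewriting in standard form: -98.634∂²u/∂s² + 118.31∂²u/∂s∂t - 29.8153∂²u/∂t² + 85.818∂u/∂t = 0. Hyperbolic. (A = -98.634, B = 118.31, C = -29.8153 gives B² - 4AC = 2234.0468992.)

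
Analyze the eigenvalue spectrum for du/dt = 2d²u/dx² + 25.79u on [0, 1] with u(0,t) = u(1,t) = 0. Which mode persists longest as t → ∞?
Eigenvalues: λₙ = 2n²π²/1² - 25.79.
First three modes:
  n=1: λ₁ = 2π² - 25.79 ≈ -6.051
  n=2: λ₂ = 8π² - 25.79 ≈ 53.167
  n=3: λ₃ = 18π² - 25.79 ≈ 151.863
Since 2π² ≈ 19.739 < 25.79, λ₁ < 0.
The n=1 mode grows fastest (−λₙ is largest for n=1) → dominates.
Asymptotic: u ~ c₁ sin(πx/1) e^{6.051t} (exponential growth at rate −λ₁ ≈ 6.051).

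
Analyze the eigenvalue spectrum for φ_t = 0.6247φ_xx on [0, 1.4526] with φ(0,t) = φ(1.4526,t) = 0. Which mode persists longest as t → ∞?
Eigenvalues: λₙ = 0.6247n²π²/1.4526².
First three modes:
  n=1: λ₁ = 0.6247π²/1.4526² ≈ 2.922
  n=2: λ₂ = 2.4988π²/1.4526² ≈ 11.688 (4× faster decay)
  n=3: λ₃ = 5.6223π²/1.4526² ≈ 26.298 (9× faster decay)
As t → ∞, higher modes decay exponentially faster. The n=1 mode dominates: φ ~ c₁ sin(πx/1.4526) e^{-λ₁t}.
Decay rate: λ₁ = 0.6247π²/1.4526² ≈ 2.922.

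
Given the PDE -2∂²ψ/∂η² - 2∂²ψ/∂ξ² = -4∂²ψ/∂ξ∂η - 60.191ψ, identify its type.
Rewriting in standard form: -2∂²ψ/∂ξ² + 4∂²ψ/∂ξ∂η - 2∂²ψ/∂η² + 60.191ψ = 0. The second-order coefficients are A = -2, B = 4, C = -2. Since B² - 4AC = 0 = 0, this is a parabolic PDE.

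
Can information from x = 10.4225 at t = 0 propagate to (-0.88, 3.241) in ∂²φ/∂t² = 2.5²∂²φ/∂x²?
No. The domain of dependence is [-8.9825, 7.2225], and 10.4225 is outside this interval.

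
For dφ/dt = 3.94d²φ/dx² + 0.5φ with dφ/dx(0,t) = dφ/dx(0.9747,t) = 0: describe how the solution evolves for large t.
φ grows unboundedly. With Neumann BCs the constant mode has diffusion eigenvalue 0, so any r > 0 makes it grow like e^(0.5t); solution grows exponentially.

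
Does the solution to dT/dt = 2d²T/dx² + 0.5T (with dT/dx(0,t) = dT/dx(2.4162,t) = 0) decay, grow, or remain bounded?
T grows unboundedly. With Neumann BCs the constant mode has diffusion eigenvalue 0, so any r > 0 makes it grow like e^(0.5t); solution grows exponentially.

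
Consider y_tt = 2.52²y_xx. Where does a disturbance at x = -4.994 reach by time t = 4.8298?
Domain of influence: [-17.165096, 7.177096]. Data at x = -4.994 spreads outward at speed 2.52.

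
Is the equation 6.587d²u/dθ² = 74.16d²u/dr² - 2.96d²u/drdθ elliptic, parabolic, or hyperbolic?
Rewriting in standard form: -74.16d²u/dr² + 2.96d²u/drdθ + 6.587d²u/dθ² = 0. Computing B² - 4AC with A = -74.16, B = 2.96, C = 6.587: discriminant = 1962.72928 (positive). Answer: hyperbolic.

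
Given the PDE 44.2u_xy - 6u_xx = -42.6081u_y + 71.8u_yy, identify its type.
Rewriting in standard form: -6u_xx + 44.2u_xy - 71.8u_yy + 42.6081u_y = 0. The second-order coefficients are A = -6, B = 44.2, C = -71.8. Since B² - 4AC = 230.44 > 0, this is a hyperbolic PDE.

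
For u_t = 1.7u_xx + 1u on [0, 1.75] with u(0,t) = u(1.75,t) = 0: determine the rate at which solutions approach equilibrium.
Eigenvalues: λₙ = 1.7n²π²/1.75² - 1.
First three modes:
  n=1: λ₁ = 1.7π²/1.75² - 1 ≈ 4.479
  n=2: λ₂ = 6.8π²/1.75² - 1 ≈ 20.915
  n=3: λ₃ = 15.3π²/1.75² - 1 ≈ 48.308
Since 1.7π²/1.75² ≈ 5.479 > 1, all λₙ > 0.
The n=1 mode decays slowest → dominates as t → ∞.
Asymptotic: u ~ c₁ sin(πx/1.75) e^{-λ₁t} with decay rate λ₁ ≈ 4.479.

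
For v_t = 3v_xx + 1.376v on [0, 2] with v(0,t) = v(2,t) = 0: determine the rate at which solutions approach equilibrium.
Eigenvalues: λₙ = 3n²π²/2² - 1.376.
First three modes:
  n=1: λ₁ = 3π²/2² - 1.376 ≈ 6.026
  n=2: λ₂ = 12π²/2² - 1.376 ≈ 28.233
  n=3: λ₃ = 27π²/2² - 1.376 ≈ 65.244
Since 3π²/2² ≈ 7.402 > 1.376, all λₙ > 0.
The n=1 mode decays slowest → dominates as t → ∞.
Asymptotic: v ~ c₁ sin(πx/2) e^{-λ₁t} with decay rate λ₁ ≈ 6.026.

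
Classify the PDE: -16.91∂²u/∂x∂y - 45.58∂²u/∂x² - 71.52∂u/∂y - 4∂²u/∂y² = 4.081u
Rewriting in standard form: -45.58∂²u/∂x² - 16.91∂²u/∂x∂y - 4∂²u/∂y² - 71.52∂u/∂y - 4.081u = 0. A = -45.58, B = -16.91, C = -4. Discriminant B² - 4AC = -443.3319. Since -443.3319 < 0, elliptic.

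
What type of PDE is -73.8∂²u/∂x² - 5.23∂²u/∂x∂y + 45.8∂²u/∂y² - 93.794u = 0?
With A = -73.8, B = -5.23, C = 45.8, the discriminant is 13547.5129. This is a hyperbolic PDE.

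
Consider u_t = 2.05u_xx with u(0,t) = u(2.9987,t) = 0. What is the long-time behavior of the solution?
As t → ∞, u → 0. Heat diffuses out through both boundaries.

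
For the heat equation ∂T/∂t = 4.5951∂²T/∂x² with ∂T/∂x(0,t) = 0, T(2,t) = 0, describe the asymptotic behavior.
T → 0. Heat escapes through the Dirichlet boundary.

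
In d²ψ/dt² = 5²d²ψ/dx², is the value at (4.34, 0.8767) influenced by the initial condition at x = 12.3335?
No. The domain of dependence is [-0.0435, 8.7235], and 12.3335 is outside this interval.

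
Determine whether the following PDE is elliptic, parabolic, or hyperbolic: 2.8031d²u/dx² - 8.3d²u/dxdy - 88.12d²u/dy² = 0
Coefficients: A = 2.8031, B = -8.3, C = -88.12. B² - 4AC = 1056.926688, which is positive, so the equation is hyperbolic.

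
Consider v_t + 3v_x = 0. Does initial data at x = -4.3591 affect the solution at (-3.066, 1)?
No. Only data at x = -6.066 affects (-3.066, 1). Advection has one-way propagation along characteristics.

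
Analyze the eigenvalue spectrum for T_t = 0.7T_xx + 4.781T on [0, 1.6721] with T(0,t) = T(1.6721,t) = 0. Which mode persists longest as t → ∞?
Eigenvalues: λₙ = 0.7n²π²/1.6721² - 4.781.
First three modes:
  n=1: λ₁ = 0.7π²/1.6721² - 4.781 ≈ -2.31
  n=2: λ₂ = 2.8π²/1.6721² - 4.781 ≈ 5.103
  n=3: λ₃ = 6.3π²/1.6721² - 4.781 ≈ 17.458
Since 0.7π²/1.6721² ≈ 2.471 < 4.781, λ₁ < 0.
The n=1 mode grows fastest (−λₙ is largest for n=1) → dominates.
Asymptotic: T ~ c₁ sin(πx/1.6721) e^{2.31t} (exponential growth at rate −λ₁ ≈ 2.31).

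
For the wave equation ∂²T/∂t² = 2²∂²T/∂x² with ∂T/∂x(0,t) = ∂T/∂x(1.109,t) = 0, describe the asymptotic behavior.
T oscillates about a mean that drifts linearly in t (generically unbounded; no decay). There is no damping, so the nonconstant modes persist as standing waves (energy conserved, no decay). But with Neumann conditions at both ends the constant mode has eigenvalue 0: the spatial mean M(t) of T satisfies M'' = 0, so M(t) = M(0) + M'(0)·t. Unless the initial velocity has zero mean (∫T_t(x,0)dx = 0), the solution grows linearly in t (unbounded, though not exponentially); if it does have zero mean, the solution stays bounded and simply oscillates.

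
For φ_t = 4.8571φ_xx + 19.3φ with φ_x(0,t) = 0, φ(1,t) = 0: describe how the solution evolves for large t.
φ grows unboundedly. Reaction dominates diffusion (r=19.3 > κπ²/(4L²)≈11.98); solution grows exponentially.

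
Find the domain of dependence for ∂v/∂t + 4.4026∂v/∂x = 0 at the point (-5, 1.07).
A single point: x = -9.710782. The characteristic through (-5, 1.07) is x - 4.4026t = const, so x = -5 - 4.4026·1.07 = -9.710782.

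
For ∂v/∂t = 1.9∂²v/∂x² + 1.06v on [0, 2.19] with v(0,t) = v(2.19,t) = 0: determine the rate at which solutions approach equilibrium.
Eigenvalues: λₙ = 1.9n²π²/2.19² - 1.06.
First three modes:
  n=1: λ₁ = 1.9π²/2.19² - 1.06 ≈ 2.85
  n=2: λ₂ = 7.6π²/2.19² - 1.06 ≈ 14.58
  n=3: λ₃ = 17.1π²/2.19² - 1.06 ≈ 34.129
Since 1.9π²/2.19² ≈ 3.91 > 1.06, all λₙ > 0.
The n=1 mode decays slowest → dominates as t → ∞.
Asymptotic: v ~ c₁ sin(πx/2.19) e^{-λ₁t} with decay rate λ₁ ≈ 2.85.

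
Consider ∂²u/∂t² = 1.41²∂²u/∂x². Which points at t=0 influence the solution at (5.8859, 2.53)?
Domain of dependence: [2.3186, 9.4532]. Signals travel at speed 1.41, so data within |x - 5.8859| ≤ 1.41·2.53 = 3.5673 can reach the point.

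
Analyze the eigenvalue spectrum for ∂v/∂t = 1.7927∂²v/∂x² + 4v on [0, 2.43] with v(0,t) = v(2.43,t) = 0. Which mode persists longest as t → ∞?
Eigenvalues: λₙ = 1.7927n²π²/2.43² - 4.
First three modes:
  n=1: λ₁ = 1.7927π²/2.43² - 4 ≈ -1.004
  n=2: λ₂ = 7.1708π²/2.43² - 4 ≈ 7.985
  n=3: λ₃ = 16.1343π²/2.43² - 4 ≈ 22.967
Since 1.7927π²/2.43² ≈ 2.996 < 4, λ₁ < 0.
The n=1 mode grows fastest (−λₙ is largest for n=1) → dominates.
Asymptotic: v ~ c₁ sin(πx/2.43) e^{1.004t} (exponential growth at rate −λ₁ ≈ 1.004).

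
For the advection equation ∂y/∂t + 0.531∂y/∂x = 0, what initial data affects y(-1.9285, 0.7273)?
A single point: x = -2.3146963. The characteristic through (-1.9285, 0.7273) is x - 0.531t = const, so x = -1.9285 - 0.531·0.7273 = -2.3146963.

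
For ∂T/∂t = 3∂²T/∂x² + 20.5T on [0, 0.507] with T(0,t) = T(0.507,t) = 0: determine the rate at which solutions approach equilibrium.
Eigenvalues: λₙ = 3n²π²/0.507² - 20.5.
First three modes:
  n=1: λ₁ = 3π²/0.507² - 20.5 ≈ 94.687
  n=2: λ₂ = 12π²/0.507² - 20.5 ≈ 440.25
  n=3: λ₃ = 27π²/0.507² - 20.5 ≈ 1016.187
Since 3π²/0.507² ≈ 115.187 > 20.5, all λₙ > 0.
The n=1 mode decays slowest → dominates as t → ∞.
Asymptotic: T ~ c₁ sin(πx/0.507) e^{-λ₁t} with decay rate λ₁ ≈ 94.687.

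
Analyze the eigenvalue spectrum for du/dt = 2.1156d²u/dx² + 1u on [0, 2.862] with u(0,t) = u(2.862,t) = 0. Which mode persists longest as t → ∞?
Eigenvalues: λₙ = 2.1156n²π²/2.862² - 1.
First three modes:
  n=1: λ₁ = 2.1156π²/2.862² - 1 ≈ 1.549
  n=2: λ₂ = 8.4624π²/2.862² - 1 ≈ 9.197
  n=3: λ₃ = 19.0404π²/2.862² - 1 ≈ 21.942
Since 2.1156π²/2.862² ≈ 2.549 > 1, all λₙ > 0.
The n=1 mode decays slowest → dominates as t → ∞.
Asymptotic: u ~ c₁ sin(πx/2.862) e^{-λ₁t} with decay rate λ₁ ≈ 1.549.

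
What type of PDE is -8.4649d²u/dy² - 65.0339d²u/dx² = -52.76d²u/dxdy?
Rewriting in standard form: -65.0339d²u/dx² + 52.76d²u/dxdy - 8.4649d²u/dy² = 0. With A = -65.0339, B = 52.76, C = -8.4649, the discriminant is 581.59575956. This is a hyperbolic PDE.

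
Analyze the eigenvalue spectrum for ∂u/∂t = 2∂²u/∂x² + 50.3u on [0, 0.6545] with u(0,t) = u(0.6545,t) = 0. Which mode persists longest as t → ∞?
Eigenvalues: λₙ = 2n²π²/0.6545² - 50.3.
First three modes:
  n=1: λ₁ = 2π²/0.6545² - 50.3 ≈ -4.22
  n=2: λ₂ = 8π²/0.6545² - 50.3 ≈ 134.019
  n=3: λ₃ = 18π²/0.6545² - 50.3 ≈ 364.418
Since 2π²/0.6545² ≈ 46.08 < 50.3, λ₁ < 0.
The n=1 mode grows fastest (−λₙ is largest for n=1) → dominates.
Asymptotic: u ~ c₁ sin(πx/0.6545) e^{4.22t} (exponential growth at rate −λ₁ ≈ 4.22).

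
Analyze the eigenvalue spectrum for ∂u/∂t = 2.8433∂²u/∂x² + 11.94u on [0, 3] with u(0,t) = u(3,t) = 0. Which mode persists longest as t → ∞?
Eigenvalues: λₙ = 2.8433n²π²/3² - 11.94.
First three modes:
  n=1: λ₁ = 2.8433π²/3² - 11.94 ≈ -8.822
  n=2: λ₂ = 11.3732π²/3² - 11.94 ≈ 0.532
  n=3: λ₃ = 25.5897π²/3² - 11.94 ≈ 16.122
Since 2.8433π²/3² ≈ 3.118 < 11.94, λ₁ < 0.
The n=1 mode grows fastest (−λₙ is largest for n=1) → dominates.
Asymptotic: u ~ c₁ sin(πx/3) e^{8.822t} (exponential growth at rate −λ₁ ≈ 8.822).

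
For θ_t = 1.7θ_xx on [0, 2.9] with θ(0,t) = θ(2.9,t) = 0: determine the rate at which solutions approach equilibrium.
Eigenvalues: λₙ = 1.7n²π²/2.9².
First three modes:
  n=1: λ₁ = 1.7π²/2.9² ≈ 1.995
  n=2: λ₂ = 6.8π²/2.9² ≈ 7.98 (4× faster decay)
  n=3: λ₃ = 15.3π²/2.9² ≈ 17.955 (9× faster decay)
As t → ∞, higher modes decay exponentially faster. The n=1 mode dominates: θ ~ c₁ sin(πx/2.9) e^{-λ₁t}.
Decay rate: λ₁ = 1.7π²/2.9² ≈ 1.995.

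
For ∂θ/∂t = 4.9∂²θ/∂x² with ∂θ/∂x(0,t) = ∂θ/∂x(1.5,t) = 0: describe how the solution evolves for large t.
θ → constant (steady state). Heat is conserved (no flux at boundaries); solution approaches the spatial average.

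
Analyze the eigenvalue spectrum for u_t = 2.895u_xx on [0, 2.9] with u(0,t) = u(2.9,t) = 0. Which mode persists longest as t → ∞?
Eigenvalues: λₙ = 2.895n²π²/2.9².
First three modes:
  n=1: λ₁ = 2.895π²/2.9² ≈ 3.397
  n=2: λ₂ = 11.58π²/2.9² ≈ 13.59 (4× faster decay)
  n=3: λ₃ = 26.055π²/2.9² ≈ 30.577 (9× faster decay)
As t → ∞, higher modes decay exponentially faster. The n=1 mode dominates: u ~ c₁ sin(πx/2.9) e^{-λ₁t}.
Decay rate: λ₁ = 2.895π²/2.9² ≈ 3.397.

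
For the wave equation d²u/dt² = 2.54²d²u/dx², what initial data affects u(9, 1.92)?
Domain of dependence: [4.1232, 13.8768]. Signals travel at speed 2.54, so data within |x - 9| ≤ 2.54·1.92 = 4.8768 can reach the point.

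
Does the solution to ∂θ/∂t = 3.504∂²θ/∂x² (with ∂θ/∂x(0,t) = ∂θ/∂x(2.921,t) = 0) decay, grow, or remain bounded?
θ → constant (steady state). Heat is conserved (no flux at boundaries); solution approaches the spatial average.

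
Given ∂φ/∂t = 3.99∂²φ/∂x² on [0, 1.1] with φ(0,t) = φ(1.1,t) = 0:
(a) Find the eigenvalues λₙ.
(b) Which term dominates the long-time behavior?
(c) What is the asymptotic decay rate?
Eigenvalues: λₙ = 3.99n²π²/1.1².
First three modes:
  n=1: λ₁ = 3.99π²/1.1² ≈ 32.545
  n=2: λ₂ = 15.96π²/1.1² ≈ 130.181 (4× faster decay)
  n=3: λ₃ = 35.91π²/1.1² ≈ 292.907 (9× faster decay)
As t → ∞, higher modes decay exponentially faster. The n=1 mode dominates: φ ~ c₁ sin(πx/1.1) e^{-λ₁t}.
Decay rate: λ₁ = 3.99π²/1.1² ≈ 32.545.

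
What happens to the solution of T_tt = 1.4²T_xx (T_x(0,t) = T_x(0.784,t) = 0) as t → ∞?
T oscillates about a mean that drifts linearly in t (generically unbounded; no decay). There is no damping, so the nonconstant modes persist as standing waves (energy conserved, no decay). But with Neumann conditions at both ends the constant mode has eigenvalue 0: the spatial mean M(t) of T satisfies M'' = 0, so M(t) = M(0) + M'(0)·t. Unless the initial velocity has zero mean (∫T_t(x,0)dx = 0), the solution grows linearly in t (unbounded, though not exponentially); if it does have zero mean, the solution stays bounded and simply oscillates.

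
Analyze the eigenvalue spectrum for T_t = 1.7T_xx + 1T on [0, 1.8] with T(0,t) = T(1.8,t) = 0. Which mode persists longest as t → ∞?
Eigenvalues: λₙ = 1.7n²π²/1.8² - 1.
First three modes:
  n=1: λ₁ = 1.7π²/1.8² - 1 ≈ 4.178
  n=2: λ₂ = 6.8π²/1.8² - 1 ≈ 19.714
  n=3: λ₃ = 15.3π²/1.8² - 1 ≈ 45.606
Since 1.7π²/1.8² ≈ 5.178 > 1, all λₙ > 0.
The n=1 mode decays slowest → dominates as t → ∞.
Asymptotic: T ~ c₁ sin(πx/1.8) e^{-λ₁t} with decay rate λ₁ ≈ 4.178.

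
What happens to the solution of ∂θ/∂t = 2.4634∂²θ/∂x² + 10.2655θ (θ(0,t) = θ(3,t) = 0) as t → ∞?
θ grows unboundedly. Reaction dominates diffusion (r=10.2655 > κπ²/L²≈2.7); solution grows exponentially.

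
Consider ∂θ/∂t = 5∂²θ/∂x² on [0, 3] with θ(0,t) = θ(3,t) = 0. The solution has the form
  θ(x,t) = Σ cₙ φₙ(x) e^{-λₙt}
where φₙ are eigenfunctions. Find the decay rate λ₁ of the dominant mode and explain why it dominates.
Eigenvalues: λₙ = 5n²π²/3².
First three modes:
  n=1: λ₁ = 5π²/3² ≈ 5.483
  n=2: λ₂ = 20π²/3² ≈ 21.932 (4× faster decay)
  n=3: λ₃ = 45π²/3² ≈ 49.348 (9× faster decay)
As t → ∞, higher modes decay exponentially faster. The n=1 mode dominates: θ ~ c₁ sin(πx/3) e^{-λ₁t}.
Decay rate: λ₁ = 5π²/3² ≈ 5.483.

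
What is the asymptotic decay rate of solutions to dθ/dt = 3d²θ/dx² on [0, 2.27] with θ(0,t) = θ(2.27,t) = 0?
Eigenvalues: λₙ = 3n²π²/2.27².
First three modes:
  n=1: λ₁ = 3π²/2.27² ≈ 5.746
  n=2: λ₂ = 12π²/2.27² ≈ 22.984 (4× faster decay)
  n=3: λ₃ = 27π²/2.27² ≈ 51.714 (9× faster decay)
As t → ∞, higher modes decay exponentially faster. The n=1 mode dominates: θ ~ c₁ sin(πx/2.27) e^{-λ₁t}.
Decay rate: λ₁ = 3π²/2.27² ≈ 5.746.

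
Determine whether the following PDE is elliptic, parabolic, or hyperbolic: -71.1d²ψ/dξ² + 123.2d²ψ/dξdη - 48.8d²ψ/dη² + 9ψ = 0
Coefficients: A = -71.1, B = 123.2, C = -48.8. B² - 4AC = 1299.52, which is positive, so the equation is hyperbolic.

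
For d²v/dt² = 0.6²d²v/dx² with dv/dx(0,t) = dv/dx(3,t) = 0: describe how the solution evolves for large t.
v oscillates about a mean that drifts linearly in t (generically unbounded; no decay). There is no damping, so the nonconstant modes persist as standing waves (energy conserved, no decay). But with Neumann conditions at both ends the constant mode has eigenvalue 0: the spatial mean M(t) of v satisfies M'' = 0, so M(t) = M(0) + M'(0)·t. Unless the initial velocity has zero mean (∫v_t(x,0)dx = 0), the solution grows linearly in t (unbounded, though not exponentially); if it does have zero mean, the solution stays bounded and simply oscillates.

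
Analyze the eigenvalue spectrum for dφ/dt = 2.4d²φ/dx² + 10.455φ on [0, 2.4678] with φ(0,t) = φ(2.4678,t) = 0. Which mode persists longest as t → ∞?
Eigenvalues: λₙ = 2.4n²π²/2.4678² - 10.455.
First three modes:
  n=1: λ₁ = 2.4π²/2.4678² - 10.455 ≈ -6.566
  n=2: λ₂ = 9.6π²/2.4678² - 10.455 ≈ 5.103
  n=3: λ₃ = 21.6π²/2.4678² - 10.455 ≈ 24.55
Since 2.4π²/2.4678² ≈ 3.889 < 10.455, λ₁ < 0.
The n=1 mode grows fastest (−λₙ is largest for n=1) → dominates.
Asymptotic: φ ~ c₁ sin(πx/2.4678) e^{6.566t} (exponential growth at rate −λ₁ ≈ 6.566).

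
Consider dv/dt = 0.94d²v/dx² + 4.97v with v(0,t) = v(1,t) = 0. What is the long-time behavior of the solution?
As t → ∞, v → 0. Diffusion dominates reaction (r=4.97 < κπ²/L²≈9.28); solution decays.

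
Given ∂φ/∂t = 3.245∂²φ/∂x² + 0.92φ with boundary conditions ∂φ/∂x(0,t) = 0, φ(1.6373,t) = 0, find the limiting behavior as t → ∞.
φ → 0. Diffusion dominates reaction (r=0.92 < κπ²/(4L²)≈2.99); solution decays.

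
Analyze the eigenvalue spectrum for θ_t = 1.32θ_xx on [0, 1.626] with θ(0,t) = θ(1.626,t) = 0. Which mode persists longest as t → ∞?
Eigenvalues: λₙ = 1.32n²π²/1.626².
First three modes:
  n=1: λ₁ = 1.32π²/1.626² ≈ 4.928
  n=2: λ₂ = 5.28π²/1.626² ≈ 19.71 (4× faster decay)
  n=3: λ₃ = 11.88π²/1.626² ≈ 44.348 (9× faster decay)
As t → ∞, higher modes decay exponentially faster. The n=1 mode dominates: θ ~ c₁ sin(πx/1.626) e^{-λ₁t}.
Decay rate: λ₁ = 1.32π²/1.626² ≈ 4.928.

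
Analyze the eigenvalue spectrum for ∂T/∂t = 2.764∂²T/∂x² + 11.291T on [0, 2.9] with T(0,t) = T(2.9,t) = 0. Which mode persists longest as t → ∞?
Eigenvalues: λₙ = 2.764n²π²/2.9² - 11.291.
First three modes:
  n=1: λ₁ = 2.764π²/2.9² - 11.291 ≈ -8.047
  n=2: λ₂ = 11.056π²/2.9² - 11.291 ≈ 1.684
  n=3: λ₃ = 24.876π²/2.9² - 11.291 ≈ 17.902
Since 2.764π²/2.9² ≈ 3.244 < 11.291, λ₁ < 0.
The n=1 mode grows fastest (−λₙ is largest for n=1) → dominates.
Asymptotic: T ~ c₁ sin(πx/2.9) e^{8.047t} (exponential growth at rate −λ₁ ≈ 8.047).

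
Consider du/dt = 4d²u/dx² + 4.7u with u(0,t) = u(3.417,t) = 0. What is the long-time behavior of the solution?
As t → ∞, u grows unboundedly. Reaction dominates diffusion (r=4.7 > κπ²/L²≈3.38); solution grows exponentially.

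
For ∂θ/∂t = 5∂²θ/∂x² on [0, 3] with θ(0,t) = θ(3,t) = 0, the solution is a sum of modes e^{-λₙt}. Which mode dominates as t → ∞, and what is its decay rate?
Eigenvalues: λₙ = 5n²π²/3².
First three modes:
  n=1: λ₁ = 5π²/3² ≈ 5.483
  n=2: λ₂ = 20π²/3² ≈ 21.932 (4× faster decay)
  n=3: λ₃ = 45π²/3² ≈ 49.348 (9× faster decay)
As t → ∞, higher modes decay exponentially faster. The n=1 mode dominates: θ ~ c₁ sin(πx/3) e^{-λ₁t}.
Decay rate: λ₁ = 5π²/3² ≈ 5.483.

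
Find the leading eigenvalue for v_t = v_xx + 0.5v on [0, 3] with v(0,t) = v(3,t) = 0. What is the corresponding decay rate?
Eigenvalues: λₙ = n²π²/3² - 0.5.
First three modes:
  n=1: λ₁ = π²/3² - 0.5 ≈ 0.597
  n=2: λ₂ = 4π²/3² - 0.5 ≈ 3.886
  n=3: λ₃ = 9π²/3² - 0.5 ≈ 9.37
Since π²/3² ≈ 1.097 > 0.5, all λₙ > 0.
The n=1 mode decays slowest → dominates as t → ∞.
Asymptotic: v ~ c₁ sin(πx/3) e^{-λ₁t} with decay rate λ₁ ≈ 0.597.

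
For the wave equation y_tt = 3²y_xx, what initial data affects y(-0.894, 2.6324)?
Domain of dependence: [-8.7912, 7.0032]. Signals travel at speed 3, so data within |x - -0.894| ≤ 3·2.6324 = 7.8972 can reach the point.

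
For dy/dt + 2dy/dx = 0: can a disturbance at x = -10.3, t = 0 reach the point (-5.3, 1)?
No. Only data at x = -7.3 affects (-5.3, 1). Advection has one-way propagation along characteristics.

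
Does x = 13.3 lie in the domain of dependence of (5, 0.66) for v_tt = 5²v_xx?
No. The domain of dependence is [1.7, 8.3], and 13.3 is outside this interval.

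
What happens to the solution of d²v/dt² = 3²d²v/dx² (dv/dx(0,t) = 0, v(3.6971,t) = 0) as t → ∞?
v oscillates (no decay). Energy is conserved; the solution oscillates indefinitely as standing waves.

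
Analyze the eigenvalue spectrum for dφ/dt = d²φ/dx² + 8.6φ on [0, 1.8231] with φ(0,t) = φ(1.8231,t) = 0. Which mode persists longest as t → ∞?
Eigenvalues: λₙ = n²π²/1.8231² - 8.6.
First three modes:
  n=1: λ₁ = π²/1.8231² - 8.6 ≈ -5.631
  n=2: λ₂ = 4π²/1.8231² - 8.6 ≈ 3.278
  n=3: λ₃ = 9π²/1.8231² - 8.6 ≈ 18.125
Since π²/1.8231² ≈ 2.969 < 8.6, λ₁ < 0.
The n=1 mode grows fastest (−λₙ is largest for n=1) → dominates.
Asymptotic: φ ~ c₁ sin(πx/1.8231) e^{5.631t} (exponential growth at rate −λ₁ ≈ 5.631).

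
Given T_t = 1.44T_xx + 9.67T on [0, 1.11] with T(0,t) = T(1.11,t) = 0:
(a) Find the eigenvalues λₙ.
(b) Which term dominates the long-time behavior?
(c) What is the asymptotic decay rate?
Eigenvalues: λₙ = 1.44n²π²/1.11² - 9.67.
First three modes:
  n=1: λ₁ = 1.44π²/1.11² - 9.67 ≈ 1.865
  n=2: λ₂ = 5.76π²/1.11² - 9.67 ≈ 36.47
  n=3: λ₃ = 12.96π²/1.11² - 9.67 ≈ 94.145
Since 1.44π²/1.11² ≈ 11.535 > 9.67, all λₙ > 0.
The n=1 mode decays slowest → dominates as t → ∞.
Asymptotic: T ~ c₁ sin(πx/1.11) e^{-λ₁t} with decay rate λ₁ ≈ 1.865.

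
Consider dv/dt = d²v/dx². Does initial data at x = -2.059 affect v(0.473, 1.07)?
Yes, for any finite x. The heat equation has infinite propagation speed, so all initial data affects all points at any t > 0.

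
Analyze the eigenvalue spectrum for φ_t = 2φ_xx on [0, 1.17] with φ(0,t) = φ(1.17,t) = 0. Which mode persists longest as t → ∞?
Eigenvalues: λₙ = 2n²π²/1.17².
First three modes:
  n=1: λ₁ = 2π²/1.17² ≈ 14.42
  n=2: λ₂ = 8π²/1.17² ≈ 57.679 (4× faster decay)
  n=3: λ₃ = 18π²/1.17² ≈ 129.778 (9× faster decay)
As t → ∞, higher modes decay exponentially faster. The n=1 mode dominates: φ ~ c₁ sin(πx/1.17) e^{-λ₁t}.
Decay rate: λ₁ = 2π²/1.17² ≈ 14.42.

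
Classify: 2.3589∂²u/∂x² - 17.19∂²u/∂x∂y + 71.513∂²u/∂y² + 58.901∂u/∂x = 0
Elliptic (discriminant = -379.2719628).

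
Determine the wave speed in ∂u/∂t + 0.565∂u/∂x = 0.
Speed = 0.565. Information travels along x - 0.565t = const (rightward).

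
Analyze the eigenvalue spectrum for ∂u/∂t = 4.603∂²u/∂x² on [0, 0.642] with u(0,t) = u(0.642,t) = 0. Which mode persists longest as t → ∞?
Eigenvalues: λₙ = 4.603n²π²/0.642².
First three modes:
  n=1: λ₁ = 4.603π²/0.642² ≈ 110.223
  n=2: λ₂ = 18.412π²/0.642² ≈ 440.89 (4× faster decay)
  n=3: λ₃ = 41.427π²/0.642² ≈ 992.003 (9× faster decay)
As t → ∞, higher modes decay exponentially faster. The n=1 mode dominates: u ~ c₁ sin(πx/0.642) e^{-λ₁t}.
Decay rate: λ₁ = 4.603π²/0.642² ≈ 110.223.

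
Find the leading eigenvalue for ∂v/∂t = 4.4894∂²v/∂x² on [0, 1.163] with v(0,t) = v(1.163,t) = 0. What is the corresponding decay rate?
Eigenvalues: λₙ = 4.4894n²π²/1.163².
First three modes:
  n=1: λ₁ = 4.4894π²/1.163² ≈ 32.759
  n=2: λ₂ = 17.9576π²/1.163² ≈ 131.035 (4× faster decay)
  n=3: λ₃ = 40.4046π²/1.163² ≈ 294.83 (9× faster decay)
As t → ∞, higher modes decay exponentially faster. The n=1 mode dominates: v ~ c₁ sin(πx/1.163) e^{-λ₁t}.
Decay rate: λ₁ = 4.4894π²/1.163² ≈ 32.759.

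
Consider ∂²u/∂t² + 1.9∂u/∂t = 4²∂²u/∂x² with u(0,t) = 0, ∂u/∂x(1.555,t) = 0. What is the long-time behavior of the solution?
As t → ∞, u → 0. Damping (γ=1.9) dissipates energy; oscillations decay exponentially.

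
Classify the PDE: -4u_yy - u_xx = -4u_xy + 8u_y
Rewriting in standard form: -u_xx + 4u_xy - 4u_yy - 8u_y = 0. A = -1, B = 4, C = -4. Discriminant B² - 4AC = 0. Since 0 = 0, parabolic.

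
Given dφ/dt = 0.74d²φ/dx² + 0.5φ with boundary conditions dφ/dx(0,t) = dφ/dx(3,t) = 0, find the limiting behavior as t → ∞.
φ grows unboundedly. With Neumann BCs the constant mode has diffusion eigenvalue 0, so any r > 0 makes it grow like e^(0.5t); solution grows exponentially.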